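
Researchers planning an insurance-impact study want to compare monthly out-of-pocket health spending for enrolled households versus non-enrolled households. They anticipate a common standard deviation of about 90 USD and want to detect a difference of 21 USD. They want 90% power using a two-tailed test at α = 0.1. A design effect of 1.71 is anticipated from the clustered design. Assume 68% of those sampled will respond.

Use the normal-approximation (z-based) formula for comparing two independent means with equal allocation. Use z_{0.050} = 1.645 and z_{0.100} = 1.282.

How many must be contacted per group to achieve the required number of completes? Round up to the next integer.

n = 792 per group

n = (z_{α/2} + z_β)² · (σ₁² + σ₂²) / δ²
  = (1.645 + 1.282)² · (2·90² = 16200) / 21²
  = 8.5673 · 16200 / 441
  = 314.72
Design effect: 1.71 × 314.72 = 538.17.
Adjust for 68% response: 538.17 / 0.68 = 791.42.
Round up → n = 792 per group.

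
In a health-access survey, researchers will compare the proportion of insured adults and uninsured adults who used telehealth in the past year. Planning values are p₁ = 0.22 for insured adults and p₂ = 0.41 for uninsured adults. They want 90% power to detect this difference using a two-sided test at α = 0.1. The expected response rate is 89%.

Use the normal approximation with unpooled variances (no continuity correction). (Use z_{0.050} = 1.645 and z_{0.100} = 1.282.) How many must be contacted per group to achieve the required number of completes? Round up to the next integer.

n = (z_{α/2} + z_β)² · [p₁(1−p₁) + p₂(1−p₂)] / (p₁ − p₂)²
  = (1.645 + 1.282)² · (0.22·0.78 + 0.41·0.59) / (-0.19)²
  = (2.927)² · (0.1716 + 0.2419) / 0.0361
  = 8.5673 · 0.4135 / 0.0361
  = 98.13
Adjust for 89% response: 98.13 / 0.89 = 110.26.
Round up → n = 111 per group.

n = 111 per group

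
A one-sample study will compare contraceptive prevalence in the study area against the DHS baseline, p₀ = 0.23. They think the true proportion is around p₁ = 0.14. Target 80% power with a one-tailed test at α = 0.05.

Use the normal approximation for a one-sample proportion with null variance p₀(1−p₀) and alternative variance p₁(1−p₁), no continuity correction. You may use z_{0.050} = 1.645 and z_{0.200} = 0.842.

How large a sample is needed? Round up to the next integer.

n = [z_α·√(p₀q₀) + z_β·√(p₁q₁)]² / (p₁ − p₀)²
  = [1.645·√(0.23·0.77) + 0.842·√(0.14·0.86)]² / (-0.09)²
  = [1.645·0.4208 + 0.842·0.3470]² / 0.0081
  = [0.9844]² / 0.0081
  = 119.64
Round up → n = 120.

n = 120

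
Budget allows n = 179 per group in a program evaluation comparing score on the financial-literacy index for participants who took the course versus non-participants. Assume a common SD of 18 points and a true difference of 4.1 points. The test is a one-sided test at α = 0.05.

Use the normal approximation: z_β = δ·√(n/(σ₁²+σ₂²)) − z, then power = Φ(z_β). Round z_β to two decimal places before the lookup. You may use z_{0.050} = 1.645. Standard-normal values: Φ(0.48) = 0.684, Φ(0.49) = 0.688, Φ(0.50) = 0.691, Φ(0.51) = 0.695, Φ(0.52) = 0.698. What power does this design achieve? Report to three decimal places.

z_β = δ·√(n/(σ₁²+σ₂²)) − z_α
    = 4.1 · √(179/648) − 1.645
    = 4.1 · 0.52558 − 1.645
    = 2.1549 − 1.645 = 0.5099 → 0.51
Power = Φ(0.51) = 0.695.

Power ≈ 0.695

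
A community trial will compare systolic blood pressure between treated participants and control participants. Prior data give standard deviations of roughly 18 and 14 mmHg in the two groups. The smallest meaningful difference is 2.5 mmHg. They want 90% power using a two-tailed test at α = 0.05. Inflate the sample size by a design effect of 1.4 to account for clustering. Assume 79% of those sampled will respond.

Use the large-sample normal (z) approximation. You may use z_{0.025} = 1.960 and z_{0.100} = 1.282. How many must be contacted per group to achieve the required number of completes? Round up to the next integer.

n = 1550 per group

n = (z_{α/2} + z_β)² · (σ₁² + σ₂²) / δ²
  = (1.960 + 1.282)² · (18² + 14² = 520) / 2.5²
  = 10.5106 · 520 / 6.25
  = 874.48
Design effect: 1.4 × 874.48 = 1224.27.
Adjust for 79% response: 1224.27 / 0.79 = 1549.71.
Round up → n = 1550 per group.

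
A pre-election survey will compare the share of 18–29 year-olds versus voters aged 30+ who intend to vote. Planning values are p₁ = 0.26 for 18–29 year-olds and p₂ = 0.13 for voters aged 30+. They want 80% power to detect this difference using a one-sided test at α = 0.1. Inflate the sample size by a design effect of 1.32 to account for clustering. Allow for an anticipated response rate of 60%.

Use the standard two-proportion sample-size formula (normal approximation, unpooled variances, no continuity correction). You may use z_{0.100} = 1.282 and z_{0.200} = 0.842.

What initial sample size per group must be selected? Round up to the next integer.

n = 180 per group

n = (z_α + z_β)² · [p₁(1−p₁) + p₂(1−p₂)] / (p₁ − p₂)²
  = (1.282 + 0.842)² · (0.26·0.74 + 0.13·0.87) / (0.13)²
  = (2.124)² · (0.1924 + 0.1131) / 0.0169
  = 4.5114 · 0.3055 / 0.0169
  = 81.55
Design effect: 1.32 × 81.55 = 107.65.
Adjust for 60% response: 107.65 / 0.60 = 179.41.
Round up → n = 180 per group.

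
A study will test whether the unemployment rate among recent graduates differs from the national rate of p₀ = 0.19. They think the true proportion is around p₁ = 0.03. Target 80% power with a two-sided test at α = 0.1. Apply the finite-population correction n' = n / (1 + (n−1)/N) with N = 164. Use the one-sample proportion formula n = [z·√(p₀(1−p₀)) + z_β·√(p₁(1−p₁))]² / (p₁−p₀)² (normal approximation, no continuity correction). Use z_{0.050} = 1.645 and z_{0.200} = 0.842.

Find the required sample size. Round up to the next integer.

n = [z_{α/2}·√(p₀q₀) + z_β·√(p₁q₁)]² / (p₁ − p₀)²
  = [1.645·√(0.19·0.81) + 0.842·√(0.03·0.97)]² / (-0.16)²
  = [1.645·0.3923 + 0.842·0.1706]² / 0.0256
  = [0.7890]² / 0.0256
  = 24.32
Finite-population correction (N = 164): 24.32 / (1 + (24.32 − 1)/164) = 21.29.
Round up → n = 22.

n = 22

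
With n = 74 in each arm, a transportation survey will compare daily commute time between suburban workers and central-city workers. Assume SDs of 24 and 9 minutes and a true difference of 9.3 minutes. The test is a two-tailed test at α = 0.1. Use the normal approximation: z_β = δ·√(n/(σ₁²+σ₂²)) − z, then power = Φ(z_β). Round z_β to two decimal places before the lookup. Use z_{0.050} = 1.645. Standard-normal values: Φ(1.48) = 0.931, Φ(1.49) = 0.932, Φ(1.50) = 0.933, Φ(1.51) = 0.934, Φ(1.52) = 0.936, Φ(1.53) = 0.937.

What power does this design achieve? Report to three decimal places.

z_β = δ·√(n/(σ₁²+σ₂²)) − z_{α/2}
    = 9.3 · √(74/657) − 1.645
    = 9.3 · 0.33561 − 1.645
    = 3.1212 − 1.645 = 1.4762 → 1.48
Power = Φ(1.48) = 0.931.

Power ≈ 0.931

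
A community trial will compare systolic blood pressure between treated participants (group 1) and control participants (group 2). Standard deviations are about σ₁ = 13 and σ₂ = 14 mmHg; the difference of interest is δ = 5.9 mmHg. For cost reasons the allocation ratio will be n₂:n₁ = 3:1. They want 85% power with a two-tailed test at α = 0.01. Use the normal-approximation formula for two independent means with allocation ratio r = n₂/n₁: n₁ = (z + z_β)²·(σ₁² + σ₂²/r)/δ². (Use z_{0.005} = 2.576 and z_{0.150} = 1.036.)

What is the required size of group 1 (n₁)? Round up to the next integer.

n₁ = (z_{α/2} + z_β)² · (σ₁² + σ₂²/r) / δ²
   = (2.576 + 1.036)² · (13² + 14²/3) / 5.9²
   = 13.0465 · (169 + 65.3333) / 34.81
   = 13.0465 · 234.3333 / 34.81
   = 87.83
Round up → n₁ = 88; n₂ = r·n₁ = 3 × 88 = 264.

n₁ = 88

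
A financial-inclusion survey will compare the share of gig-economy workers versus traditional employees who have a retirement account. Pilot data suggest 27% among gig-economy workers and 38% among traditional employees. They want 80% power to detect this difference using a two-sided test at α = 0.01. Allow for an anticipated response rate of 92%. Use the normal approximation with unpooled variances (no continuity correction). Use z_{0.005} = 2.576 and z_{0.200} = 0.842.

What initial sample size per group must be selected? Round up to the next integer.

n = 455 per group

n = (z_{α/2} + z_β)² · [p₁(1−p₁) + p₂(1−p₂)] / (p₁ − p₂)²
  = (2.576 + 0.842)² · (0.27·0.73 + 0.38·0.62) / (-0.11)²
  = (3.418)² · (0.1971 + 0.2356) / 0.0121
  = 11.6827 · 0.4327 / 0.0121
  = 417.78
Adjust for 92% response: 417.78 / 0.92 = 454.11.
Round up → n = 455 per group.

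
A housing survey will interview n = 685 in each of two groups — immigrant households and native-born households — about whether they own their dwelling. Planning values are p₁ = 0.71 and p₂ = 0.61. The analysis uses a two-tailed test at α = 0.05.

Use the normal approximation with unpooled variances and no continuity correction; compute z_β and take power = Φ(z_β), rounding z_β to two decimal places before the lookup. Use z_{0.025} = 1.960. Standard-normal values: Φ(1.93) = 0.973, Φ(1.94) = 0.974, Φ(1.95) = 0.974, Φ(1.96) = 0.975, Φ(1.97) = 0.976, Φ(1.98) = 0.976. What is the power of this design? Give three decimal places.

Power ≈ 0.976

z_β = |p₁−p₂|·√(n/[p₁q₁+p₂q₂]) − z_{α/2}
    = 0.10 · √(685/0.4438) − 1.960
    = 0.10 · 39.2873 − 1.960
    = 3.9287 − 1.960 = 1.9687 → 1.97
Power = Φ(1.97) = 0.976.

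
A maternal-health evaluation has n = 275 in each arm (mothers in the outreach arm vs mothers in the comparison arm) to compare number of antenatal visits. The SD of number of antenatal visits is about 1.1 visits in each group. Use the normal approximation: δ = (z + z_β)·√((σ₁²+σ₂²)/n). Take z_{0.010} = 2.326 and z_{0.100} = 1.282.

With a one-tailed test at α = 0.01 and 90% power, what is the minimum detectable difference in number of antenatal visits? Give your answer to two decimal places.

δ = (z_α + z_β) · √((σ₁²+σ₂²)/n)
  = (2.326 + 1.282) · √(2.42/275)
  = 3.608 · √0.0088
  = 3.608 · 0.0938
  = 0.3385

Minimum detectable difference ≈ 0.34 visits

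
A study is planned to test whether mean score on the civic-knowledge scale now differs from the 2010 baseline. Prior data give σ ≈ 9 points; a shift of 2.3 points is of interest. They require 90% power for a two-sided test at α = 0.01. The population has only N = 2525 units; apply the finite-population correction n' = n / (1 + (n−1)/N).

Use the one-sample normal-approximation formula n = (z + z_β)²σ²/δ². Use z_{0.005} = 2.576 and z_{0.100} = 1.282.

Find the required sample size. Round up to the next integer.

n = (z_{α/2} + z_β)² · σ² / δ²
  = (2.576 + 1.282)² · 9² / 2.3²
  = 14.8842 · 81 / 5.29
  = 227.90
Finite-population correction (N = 2525): 227.90 / (1 + (227.90 − 1)/2525) = 209.11.
Round up → n = 210.

n = 210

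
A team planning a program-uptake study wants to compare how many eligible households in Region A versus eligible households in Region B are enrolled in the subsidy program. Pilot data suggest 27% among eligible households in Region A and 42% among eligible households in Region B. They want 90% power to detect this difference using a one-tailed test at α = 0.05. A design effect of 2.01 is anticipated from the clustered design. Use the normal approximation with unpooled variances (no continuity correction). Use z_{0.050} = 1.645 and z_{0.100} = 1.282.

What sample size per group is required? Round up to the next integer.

n = (z_α + z_β)² · [p₁(1−p₁) + p₂(1−p₂)] / (p₁ − p₂)²
  = (1.645 + 1.282)² · (0.27·0.73 + 0.42·0.58) / (-0.15)²
  = (2.927)² · (0.1971 + 0.2436) / 0.0225
  = 8.5673 · 0.4407 / 0.0225
  = 167.81
Design effect: 2.01 × 167.81 = 337.29.
Round up → n = 338 per group.

n = 338 per group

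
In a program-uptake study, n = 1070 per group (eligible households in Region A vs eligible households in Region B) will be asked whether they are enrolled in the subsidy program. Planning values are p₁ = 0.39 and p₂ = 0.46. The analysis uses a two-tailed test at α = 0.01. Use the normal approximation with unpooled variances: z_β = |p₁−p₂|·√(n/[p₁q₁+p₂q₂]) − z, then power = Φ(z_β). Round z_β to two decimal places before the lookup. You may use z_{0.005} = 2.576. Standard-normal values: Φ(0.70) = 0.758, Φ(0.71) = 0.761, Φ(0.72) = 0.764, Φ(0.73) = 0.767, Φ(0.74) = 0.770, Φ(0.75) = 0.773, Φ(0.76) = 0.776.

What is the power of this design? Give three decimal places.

Power ≈ 0.761

z_β = |p₁−p₂|·√(n/[p₁q₁+p₂q₂]) − z_{α/2}
    = 0.07 · √(1070/0.4863) − 2.576
    = 0.07 · 46.9072 − 2.576
    = 3.2835 − 2.576 = 0.7075 → 0.71
Power = Φ(0.71) = 0.761.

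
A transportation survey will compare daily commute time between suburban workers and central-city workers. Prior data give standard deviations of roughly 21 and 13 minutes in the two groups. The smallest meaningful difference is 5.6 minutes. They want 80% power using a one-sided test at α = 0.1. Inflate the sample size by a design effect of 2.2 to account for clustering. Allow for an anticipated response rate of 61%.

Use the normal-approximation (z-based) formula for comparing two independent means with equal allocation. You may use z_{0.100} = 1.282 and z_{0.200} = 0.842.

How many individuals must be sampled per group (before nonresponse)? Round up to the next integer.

n = 317 per group

n = (z_α + z_β)² · (σ₁² + σ₂²) / δ²
  = (1.282 + 0.842)² · (21² + 13² = 610) / 5.6²
  = 4.5114 · 610 / 31.36
  = 87.75
Design effect: 2.2 × 87.75 = 193.06.
Adjust for 61% response: 193.06 / 0.61 = 316.49.
Round up → n = 317 per group.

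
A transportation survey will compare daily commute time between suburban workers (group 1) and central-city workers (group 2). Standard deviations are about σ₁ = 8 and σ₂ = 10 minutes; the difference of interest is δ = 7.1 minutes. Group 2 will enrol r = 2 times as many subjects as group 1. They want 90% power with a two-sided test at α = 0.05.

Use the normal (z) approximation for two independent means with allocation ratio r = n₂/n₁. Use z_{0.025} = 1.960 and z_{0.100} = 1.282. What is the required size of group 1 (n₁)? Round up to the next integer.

n₁ = (z_{α/2} + z_β)² · (σ₁² + σ₂²/r) / δ²
   = (1.960 + 1.282)² · (8² + 10²/2) / 7.1²
   = 10.5106 · (64 + 50) / 50.41
   = 10.5106 · 114 / 50.41
   = 23.77
Round up → n₁ = 24; n₂ = r·n₁ = 2 × 24 = 48.

n₁ = 24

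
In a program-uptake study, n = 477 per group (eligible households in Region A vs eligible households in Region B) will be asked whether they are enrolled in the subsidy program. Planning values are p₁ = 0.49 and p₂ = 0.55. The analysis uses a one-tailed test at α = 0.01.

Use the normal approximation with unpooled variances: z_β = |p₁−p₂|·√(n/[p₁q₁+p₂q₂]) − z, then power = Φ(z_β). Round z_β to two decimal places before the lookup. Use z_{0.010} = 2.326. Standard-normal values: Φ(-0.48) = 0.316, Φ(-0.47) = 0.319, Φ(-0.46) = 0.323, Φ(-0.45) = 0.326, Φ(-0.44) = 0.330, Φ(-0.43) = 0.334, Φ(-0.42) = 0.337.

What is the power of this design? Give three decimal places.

Power ≈ 0.319

z_β = |p₁−p₂|·√(n/[p₁q₁+p₂q₂]) − z_α
    = 0.06 · √(477/0.4974) − 2.326
    = 0.06 · 30.9675 − 2.326
    = 1.8581 − 2.326 = -0.4679 → -0.47
Power = Φ(-0.47) = 0.319.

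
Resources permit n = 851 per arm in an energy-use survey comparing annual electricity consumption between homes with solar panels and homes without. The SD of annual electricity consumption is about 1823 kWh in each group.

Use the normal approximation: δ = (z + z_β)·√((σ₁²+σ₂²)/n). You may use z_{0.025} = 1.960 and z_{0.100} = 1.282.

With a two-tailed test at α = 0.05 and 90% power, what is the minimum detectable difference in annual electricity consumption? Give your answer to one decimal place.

Minimum detectable difference ≈ 286.5 kWh

δ = (z_{α/2} + z_β) · √((σ₁²+σ₂²)/n)
  = (1.960 + 1.282) · √(6646658/851)
  = 3.242 · √7810.4
  = 3.242 · 88.3765
  = 286.5167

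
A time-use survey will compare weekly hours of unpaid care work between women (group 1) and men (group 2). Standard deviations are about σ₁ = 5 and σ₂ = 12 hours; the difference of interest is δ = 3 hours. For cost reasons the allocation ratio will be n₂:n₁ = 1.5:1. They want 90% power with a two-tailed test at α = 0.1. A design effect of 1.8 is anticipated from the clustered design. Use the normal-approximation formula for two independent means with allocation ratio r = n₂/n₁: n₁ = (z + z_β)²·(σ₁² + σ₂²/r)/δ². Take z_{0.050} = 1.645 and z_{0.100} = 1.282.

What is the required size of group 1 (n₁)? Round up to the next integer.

n₁ = (z_{α/2} + z_β)² · (σ₁² + σ₂²/r) / δ²
   = (1.645 + 1.282)² · (5² + 12²/1.5) / 3²
   = 8.5673 · (25 + 96) / 9
   = 8.5673 · 121 / 9
   = 115.18
Design effect: 1.8 × 115.18 = 207.33.
Round up → n₁ = 208; n₂ = r·n₁ = 1.5 × 208 = 312.

n₁ = 208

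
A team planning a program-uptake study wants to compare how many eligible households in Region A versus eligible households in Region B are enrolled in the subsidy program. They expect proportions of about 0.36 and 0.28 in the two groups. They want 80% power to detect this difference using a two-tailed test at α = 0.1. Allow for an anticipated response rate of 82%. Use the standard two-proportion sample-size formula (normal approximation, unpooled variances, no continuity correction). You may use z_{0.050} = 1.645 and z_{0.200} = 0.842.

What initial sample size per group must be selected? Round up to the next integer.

n = 510 per group

n = (z_{α/2} + z_β)² · [p₁(1−p₁) + p₂(1−p₂)] / (p₁ − p₂)²
  = (1.645 + 0.842)² · (0.36·0.64 + 0.28·0.72) / (0.08)²
  = (2.487)² · (0.2304 + 0.2016) / 0.0064
  = 6.1852 · 0.4320 / 0.0064
  = 417.50
Adjust for 82% response: 417.50 / 0.82 = 509.15.
Round up → n = 510 per group.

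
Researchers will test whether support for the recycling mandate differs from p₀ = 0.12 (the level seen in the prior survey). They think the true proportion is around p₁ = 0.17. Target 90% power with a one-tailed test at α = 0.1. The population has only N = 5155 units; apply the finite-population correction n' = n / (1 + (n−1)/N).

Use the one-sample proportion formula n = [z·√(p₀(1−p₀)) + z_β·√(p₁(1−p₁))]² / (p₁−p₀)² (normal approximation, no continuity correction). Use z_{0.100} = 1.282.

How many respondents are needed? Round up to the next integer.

n = 304

n = [z_α·√(p₀q₀) + z_β·√(p₁q₁)]² / (p₁ − p₀)²
  = [1.282·√(0.12·0.88) + 1.282·√(0.17·0.83)]² / (0.05)²
  = [1.282·0.3250 + 1.282·0.3756]² / 0.0025
  = [0.8982]² / 0.0025
  = 322.68
Finite-population correction (N = 5155): 322.68 / (1 + (322.68 − 1)/5155) = 303.73.
Round up → n = 304.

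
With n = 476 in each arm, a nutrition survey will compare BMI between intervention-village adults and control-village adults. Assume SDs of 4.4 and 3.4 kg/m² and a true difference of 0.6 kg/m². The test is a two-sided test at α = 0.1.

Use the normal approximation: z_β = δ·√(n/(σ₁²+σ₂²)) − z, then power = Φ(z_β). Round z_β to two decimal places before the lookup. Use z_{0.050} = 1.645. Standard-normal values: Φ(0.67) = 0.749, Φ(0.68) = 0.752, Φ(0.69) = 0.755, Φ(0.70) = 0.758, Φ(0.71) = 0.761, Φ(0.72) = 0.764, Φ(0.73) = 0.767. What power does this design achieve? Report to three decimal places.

z_β = δ·√(n/(σ₁²+σ₂²)) − z_{α/2}
    = 0.6 · √(476/30.92) − 1.645
    = 0.6 · 3.92359 − 1.645
    = 2.3542 − 1.645 = 0.7092 → 0.71
Power = Φ(0.71) = 0.761.

Power ≈ 0.761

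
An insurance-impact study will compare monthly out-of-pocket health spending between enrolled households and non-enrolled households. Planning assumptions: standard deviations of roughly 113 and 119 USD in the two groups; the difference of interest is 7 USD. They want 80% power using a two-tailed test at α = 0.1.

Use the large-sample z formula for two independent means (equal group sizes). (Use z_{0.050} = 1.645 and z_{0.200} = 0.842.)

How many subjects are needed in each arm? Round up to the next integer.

n = (z_{α/2} + z_β)² · (σ₁² + σ₂²) / δ²
  = (1.645 + 0.842)² · (113² + 119² = 26930) / 7²
  = 6.1852 · 26930 / 49
  = 3399.32
Round up → n = 3400 per group.

n = 3400 per group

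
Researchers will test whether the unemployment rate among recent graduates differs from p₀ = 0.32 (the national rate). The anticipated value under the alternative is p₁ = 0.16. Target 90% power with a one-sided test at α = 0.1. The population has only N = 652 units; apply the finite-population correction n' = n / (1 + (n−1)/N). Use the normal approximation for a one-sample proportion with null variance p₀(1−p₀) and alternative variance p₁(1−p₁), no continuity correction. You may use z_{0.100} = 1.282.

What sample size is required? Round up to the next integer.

n = [z_α·√(p₀q₀) + z_β·√(p₁q₁)]² / (p₁ − p₀)²
  = [1.282·√(0.32·0.68) + 1.282·√(0.16·0.84)]² / (-0.16)²
  = [1.282·0.4665 + 1.282·0.3666]² / 0.0256
  = [1.0680]² / 0.0256
  = 44.56
Finite-population correction (N = 652): 44.56 / (1 + (44.56 − 1)/652) = 41.77.
Round up → n = 42.

n = 42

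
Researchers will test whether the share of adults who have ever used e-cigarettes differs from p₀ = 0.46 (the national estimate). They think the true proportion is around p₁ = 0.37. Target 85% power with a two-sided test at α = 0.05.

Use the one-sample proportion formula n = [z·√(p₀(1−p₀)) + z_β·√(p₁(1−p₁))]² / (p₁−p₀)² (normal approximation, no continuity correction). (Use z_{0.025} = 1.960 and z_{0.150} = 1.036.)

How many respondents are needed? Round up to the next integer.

n = 270

n = [z_{α/2}·√(p₀q₀) + z_β·√(p₁q₁)]² / (p₁ − p₀)²
  = [1.960·√(0.46·0.54) + 1.036·√(0.37·0.63)]² / (-0.09)²
  = [1.960·0.4984 + 1.036·0.4828]² / 0.0081
  = [1.4770]² / 0.0081
  = 269.34
Round up → n = 270.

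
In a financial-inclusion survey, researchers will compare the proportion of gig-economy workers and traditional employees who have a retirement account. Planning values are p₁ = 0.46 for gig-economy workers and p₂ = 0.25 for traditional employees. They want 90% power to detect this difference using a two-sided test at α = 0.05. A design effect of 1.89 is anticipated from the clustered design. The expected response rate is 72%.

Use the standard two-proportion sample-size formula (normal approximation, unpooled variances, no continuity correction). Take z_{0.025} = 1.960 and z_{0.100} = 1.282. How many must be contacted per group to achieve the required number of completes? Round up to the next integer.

n = (z_{α/2} + z_β)² · [p₁(1−p₁) + p₂(1−p₂)] / (p₁ − p₂)²
  = (1.960 + 1.282)² · (0.46·0.54 + 0.25·0.75) / (0.21)²
  = (3.242)² · (0.2484 + 0.1875) / 0.0441
  = 10.5106 · 0.4359 / 0.0441
  = 103.89
Design effect: 1.89 × 103.89 = 196.35.
Adjust for 72% response: 196.35 / 0.72 = 272.71.
Round up → n = 273 per group.

n = 273 per group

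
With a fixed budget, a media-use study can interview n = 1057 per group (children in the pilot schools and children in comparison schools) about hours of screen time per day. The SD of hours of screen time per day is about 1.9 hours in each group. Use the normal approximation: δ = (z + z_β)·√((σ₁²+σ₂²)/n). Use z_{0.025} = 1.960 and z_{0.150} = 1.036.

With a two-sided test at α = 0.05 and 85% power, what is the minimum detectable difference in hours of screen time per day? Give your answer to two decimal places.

Minimum detectable difference ≈ 0.25 hours

δ = (z_{α/2} + z_β) · √((σ₁²+σ₂²)/n)
  = (1.960 + 1.036) · √(7.22/1057)
  = 2.996 · √0.00683
  = 2.996 · 0.0826
  = 0.2476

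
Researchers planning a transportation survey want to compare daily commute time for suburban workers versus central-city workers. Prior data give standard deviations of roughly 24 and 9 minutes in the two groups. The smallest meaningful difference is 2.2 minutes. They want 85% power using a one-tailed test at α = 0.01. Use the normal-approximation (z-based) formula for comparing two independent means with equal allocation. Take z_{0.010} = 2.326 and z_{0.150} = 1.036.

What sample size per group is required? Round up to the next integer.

n = 1535 per group

n = (z_α + z_β)² · (σ₁² + σ₂²) / δ²
  = (2.326 + 1.036)² · (24² + 9² = 657) / 2.2²
  = 11.3030 · 657 / 4.84
  = 1534.32
Round up → n = 1535 per group.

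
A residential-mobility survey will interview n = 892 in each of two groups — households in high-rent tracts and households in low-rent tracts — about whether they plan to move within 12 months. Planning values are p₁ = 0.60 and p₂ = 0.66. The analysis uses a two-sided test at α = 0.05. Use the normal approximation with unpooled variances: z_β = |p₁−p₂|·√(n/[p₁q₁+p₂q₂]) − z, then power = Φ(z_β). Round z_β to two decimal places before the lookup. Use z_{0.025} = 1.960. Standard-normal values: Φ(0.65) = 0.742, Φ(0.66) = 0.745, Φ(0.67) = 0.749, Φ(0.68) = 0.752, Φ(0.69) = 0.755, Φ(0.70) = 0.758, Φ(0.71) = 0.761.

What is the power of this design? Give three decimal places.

z_β = |p₁−p₂|·√(n/[p₁q₁+p₂q₂]) − z_{α/2}
    = 0.06 · √(892/0.4644) − 1.960
    = 0.06 · 43.8265 − 1.960
    = 2.6296 − 1.960 = 0.6696 → 0.67
Power = Φ(0.67) = 0.749.

Power ≈ 0.749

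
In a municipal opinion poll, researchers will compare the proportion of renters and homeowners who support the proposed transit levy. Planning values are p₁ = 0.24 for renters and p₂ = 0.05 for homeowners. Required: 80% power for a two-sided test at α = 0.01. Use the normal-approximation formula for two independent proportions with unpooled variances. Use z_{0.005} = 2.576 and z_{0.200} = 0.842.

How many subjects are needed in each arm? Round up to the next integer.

n = (z_{α/2} + z_β)² · [p₁(1−p₁) + p₂(1−p₂)] / (p₁ − p₂)²
  = (2.576 + 0.842)² · (0.24·0.76 + 0.05·0.95) / (0.19)²
  = (3.418)² · (0.1824 + 0.0475) / 0.0361
  = 11.6827 · 0.2299 / 0.0361
  = 74.40
Round up → n = 75 per group.

n = 75 per group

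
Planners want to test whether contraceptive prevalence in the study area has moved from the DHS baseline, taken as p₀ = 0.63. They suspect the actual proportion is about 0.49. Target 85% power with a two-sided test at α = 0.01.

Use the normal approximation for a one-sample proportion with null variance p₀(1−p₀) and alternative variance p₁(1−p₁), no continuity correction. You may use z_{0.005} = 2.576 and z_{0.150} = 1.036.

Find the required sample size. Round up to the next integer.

n = 159

n = [z_{α/2}·√(p₀q₀) + z_β·√(p₁q₁)]² / (p₁ − p₀)²
  = [2.576·√(0.63·0.37) + 1.036·√(0.49·0.51)]² / (-0.14)²
  = [2.576·0.4828 + 1.036·0.4999]² / 0.0196
  = [1.7616]² / 0.0196
  = 158.33
Round up → n = 159.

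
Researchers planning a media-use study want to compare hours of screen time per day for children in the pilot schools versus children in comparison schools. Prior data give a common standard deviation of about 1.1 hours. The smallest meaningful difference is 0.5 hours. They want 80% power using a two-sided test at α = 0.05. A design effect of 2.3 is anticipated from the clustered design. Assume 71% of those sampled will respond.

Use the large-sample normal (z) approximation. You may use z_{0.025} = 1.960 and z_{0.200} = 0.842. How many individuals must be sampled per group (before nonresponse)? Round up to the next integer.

n = (z_{α/2} + z_β)² · (σ₁² + σ₂²) / δ²
  = (1.960 + 0.842)² · (2·1.1² = 2.42) / 0.5²
  = 7.8512 · 2.42 / 0.25
  = 76.00
Design effect: 2.3 × 76.00 = 174.80.
Adjust for 71% response: 174.80 / 0.71 = 246.20.
Round up → n = 247 per group.

n = 247 per group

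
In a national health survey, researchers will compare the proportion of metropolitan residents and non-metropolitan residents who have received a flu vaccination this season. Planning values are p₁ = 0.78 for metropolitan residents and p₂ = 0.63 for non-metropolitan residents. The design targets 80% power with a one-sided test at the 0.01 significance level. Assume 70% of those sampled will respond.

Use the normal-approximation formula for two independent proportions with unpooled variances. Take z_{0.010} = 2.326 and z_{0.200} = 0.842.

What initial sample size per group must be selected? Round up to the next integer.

n = (z_α + z_β)² · [p₁(1−p₁) + p₂(1−p₂)] / (p₁ − p₂)²
  = (2.326 + 0.842)² · (0.78·0.22 + 0.63·0.37) / (0.15)²
  = (3.168)² · (0.1716 + 0.2331) / 0.0225
  = 10.0362 · 0.4047 / 0.0225
  = 180.52
Adjust for 70% response: 180.52 / 0.70 = 257.88.
Round up → n = 258 per group.

n = 258 per group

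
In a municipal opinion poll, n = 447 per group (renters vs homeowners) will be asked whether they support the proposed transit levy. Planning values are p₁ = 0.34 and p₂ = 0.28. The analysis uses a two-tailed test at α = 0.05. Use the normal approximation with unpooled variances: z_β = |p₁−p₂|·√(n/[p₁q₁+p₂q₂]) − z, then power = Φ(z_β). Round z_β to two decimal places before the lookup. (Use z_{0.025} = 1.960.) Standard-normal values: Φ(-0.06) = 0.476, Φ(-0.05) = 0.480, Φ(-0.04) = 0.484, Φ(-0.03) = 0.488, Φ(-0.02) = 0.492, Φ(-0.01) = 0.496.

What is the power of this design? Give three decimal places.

z_β = |p₁−p₂|·√(n/[p₁q₁+p₂q₂]) − z_{α/2}
    = 0.06 · √(447/0.4260) − 1.960
    = 0.06 · 32.3928 − 1.960
    = 1.9436 − 1.960 = -0.0164 → -0.02
Power = Φ(-0.02) = 0.492.

Power ≈ 0.492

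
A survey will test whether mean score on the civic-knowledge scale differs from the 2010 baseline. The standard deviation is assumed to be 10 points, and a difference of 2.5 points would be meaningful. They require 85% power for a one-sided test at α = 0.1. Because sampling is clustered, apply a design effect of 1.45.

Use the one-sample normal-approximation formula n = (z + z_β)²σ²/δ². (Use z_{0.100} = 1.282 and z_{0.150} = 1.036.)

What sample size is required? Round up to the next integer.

n = 125

n = (z_α + z_β)² · σ² / δ²
  = (1.282 + 1.036)² · 10² / 2.5²
  = 5.3731 · 100 / 6.25
  = 85.97
Design effect: 1.45 × 85.97 = 124.66.
Round up → n = 125.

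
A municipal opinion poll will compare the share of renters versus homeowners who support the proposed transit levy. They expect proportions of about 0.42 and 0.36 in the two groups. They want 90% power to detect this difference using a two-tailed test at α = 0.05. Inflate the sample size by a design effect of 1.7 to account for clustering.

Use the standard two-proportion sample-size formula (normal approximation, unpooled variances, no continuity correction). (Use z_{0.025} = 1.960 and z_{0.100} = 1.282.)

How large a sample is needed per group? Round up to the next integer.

n = (z_{α/2} + z_β)² · [p₁(1−p₁) + p₂(1−p₂)] / (p₁ − p₂)²
  = (1.960 + 1.282)² · (0.42·0.58 + 0.36·0.64) / (0.06)²
  = (3.242)² · (0.2436 + 0.2304) / 0.0036
  = 10.5106 · 0.4740 / 0.0036
  = 1383.89
Design effect: 1.7 × 1383.89 = 2352.61.
Round up → n = 2353 per group.

n = 2353 per group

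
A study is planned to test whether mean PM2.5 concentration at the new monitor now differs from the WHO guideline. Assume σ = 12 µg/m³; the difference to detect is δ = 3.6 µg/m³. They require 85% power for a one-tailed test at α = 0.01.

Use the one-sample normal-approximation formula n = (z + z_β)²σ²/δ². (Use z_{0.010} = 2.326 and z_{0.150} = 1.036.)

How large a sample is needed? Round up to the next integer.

n = 126

n = (z_α + z_β)² · σ² / δ²
  = (2.326 + 1.036)² · 12² / 3.6²
  = 11.3030 · 144 / 12.96
  = 125.59
Round up → n = 126.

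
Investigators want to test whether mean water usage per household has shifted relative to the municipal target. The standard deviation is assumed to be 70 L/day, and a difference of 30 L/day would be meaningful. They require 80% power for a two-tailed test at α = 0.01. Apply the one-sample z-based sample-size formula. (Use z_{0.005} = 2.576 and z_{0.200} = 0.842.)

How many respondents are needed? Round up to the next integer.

n = 64

n = (z_{α/2} + z_β)² · σ² / δ²
  = (2.576 + 0.842)² · 70² / 30²
  = 11.6827 · 4900 / 900
  = 63.61
Round up → n = 64.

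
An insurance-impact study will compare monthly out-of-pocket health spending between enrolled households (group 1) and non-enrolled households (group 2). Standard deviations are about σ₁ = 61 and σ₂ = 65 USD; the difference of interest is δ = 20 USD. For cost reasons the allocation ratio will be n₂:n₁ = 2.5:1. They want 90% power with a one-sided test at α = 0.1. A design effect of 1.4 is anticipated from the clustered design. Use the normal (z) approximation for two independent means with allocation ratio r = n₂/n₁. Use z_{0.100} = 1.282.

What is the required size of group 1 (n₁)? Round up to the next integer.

n₁ = (z_α + z_β)² · (σ₁² + σ₂²/r) / δ²
   = (1.282 + 1.282)² · (61² + 65²/2.5) / 20²
   = 6.5741 · (3721 + 1690) / 400
   = 6.5741 · 5411 / 400
   = 88.93
Design effect: 1.4 × 88.93 = 124.50.
Round up → n₁ = 125; n₂ = r·n₁ = 2.5 × 125 = 313.

n₁ = 125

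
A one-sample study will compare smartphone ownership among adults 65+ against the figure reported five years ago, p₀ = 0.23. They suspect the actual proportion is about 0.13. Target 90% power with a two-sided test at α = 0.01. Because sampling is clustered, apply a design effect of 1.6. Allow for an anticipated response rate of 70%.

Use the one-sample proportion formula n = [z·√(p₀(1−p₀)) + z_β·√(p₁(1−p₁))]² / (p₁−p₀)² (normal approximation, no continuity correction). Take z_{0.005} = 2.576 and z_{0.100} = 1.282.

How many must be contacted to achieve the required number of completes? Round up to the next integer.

n = 525

n = [z_{α/2}·√(p₀q₀) + z_β·√(p₁q₁)]² / (p₁ − p₀)²
  = [2.576·√(0.23·0.77) + 1.282·√(0.13·0.87)]² / (-0.10)²
  = [2.576·0.4208 + 1.282·0.3363]² / 0.0100
  = [1.5152]² / 0.0100
  = 229.58
Design effect: 1.6 × 229.58 = 367.34.
Adjust for 70% response: 367.34 / 0.70 = 524.77.
Round up → n = 525.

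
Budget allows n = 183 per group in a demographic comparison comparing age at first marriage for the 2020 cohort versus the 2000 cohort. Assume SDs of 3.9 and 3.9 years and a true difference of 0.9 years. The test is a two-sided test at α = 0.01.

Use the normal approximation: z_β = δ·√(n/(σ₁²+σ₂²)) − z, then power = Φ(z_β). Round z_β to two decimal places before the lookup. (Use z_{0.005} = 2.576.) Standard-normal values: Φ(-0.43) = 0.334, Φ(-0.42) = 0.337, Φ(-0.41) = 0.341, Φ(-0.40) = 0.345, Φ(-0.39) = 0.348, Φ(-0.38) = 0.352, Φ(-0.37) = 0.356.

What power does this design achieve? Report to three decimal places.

z_β = δ·√(n/(σ₁²+σ₂²)) − z_{α/2}
    = 0.9 · √(183/30.42) − 2.576
    = 0.9 · 2.45271 − 2.576
    = 2.2074 − 2.576 = -0.3686 → -0.37
Power = Φ(-0.37) = 0.356.

Power ≈ 0.356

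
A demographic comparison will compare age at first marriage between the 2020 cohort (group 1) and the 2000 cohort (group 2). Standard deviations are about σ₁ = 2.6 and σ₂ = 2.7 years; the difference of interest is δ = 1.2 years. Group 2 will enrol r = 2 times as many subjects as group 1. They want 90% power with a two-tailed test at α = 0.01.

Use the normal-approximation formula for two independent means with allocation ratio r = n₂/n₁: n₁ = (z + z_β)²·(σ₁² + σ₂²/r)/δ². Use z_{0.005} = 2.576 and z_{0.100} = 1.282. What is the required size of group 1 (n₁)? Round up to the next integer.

n₁ = 108

n₁ = (z_{α/2} + z_β)² · (σ₁² + σ₂²/r) / δ²
   = (2.576 + 1.282)² · (2.6² + 2.7²/2) / 1.2²
   = 14.8842 · (6.76 + 3.645) / 1.44
   = 14.8842 · 10.405 / 1.44
   = 107.55
Round up → n₁ = 108; n₂ = r·n₁ = 2 × 108 = 216.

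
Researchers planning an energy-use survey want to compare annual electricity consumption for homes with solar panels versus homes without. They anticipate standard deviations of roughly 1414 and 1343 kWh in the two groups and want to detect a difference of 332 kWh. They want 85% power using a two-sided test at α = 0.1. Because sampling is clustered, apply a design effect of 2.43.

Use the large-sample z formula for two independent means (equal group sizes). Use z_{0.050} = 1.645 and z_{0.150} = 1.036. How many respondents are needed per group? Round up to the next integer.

n = (z_{α/2} + z_β)² · (σ₁² + σ₂²) / δ²
  = (1.645 + 1.036)² · (1414² + 1343² = 3803045) / 332²
  = 7.1878 · 3803045 / 110224
  = 248.00
Design effect: 2.43 × 248.00 = 602.64.
Round up → n = 603 per group.

n = 603 per group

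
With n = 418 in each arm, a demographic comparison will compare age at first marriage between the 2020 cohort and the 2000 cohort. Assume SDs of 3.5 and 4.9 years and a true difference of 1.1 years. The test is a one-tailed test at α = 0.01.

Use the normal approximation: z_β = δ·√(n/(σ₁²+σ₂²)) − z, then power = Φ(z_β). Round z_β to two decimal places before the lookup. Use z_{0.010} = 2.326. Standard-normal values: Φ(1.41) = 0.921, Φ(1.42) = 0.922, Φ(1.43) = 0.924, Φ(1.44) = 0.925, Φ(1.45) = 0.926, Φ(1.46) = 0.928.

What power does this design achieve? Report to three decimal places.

z_β = δ·√(n/(σ₁²+σ₂²)) − z_α
    = 1.1 · √(418/36.26) − 2.326
    = 1.1 · 3.39527 − 2.326
    = 3.7348 − 2.326 = 1.4088 → 1.41
Power = Φ(1.41) = 0.921.

Power ≈ 0.921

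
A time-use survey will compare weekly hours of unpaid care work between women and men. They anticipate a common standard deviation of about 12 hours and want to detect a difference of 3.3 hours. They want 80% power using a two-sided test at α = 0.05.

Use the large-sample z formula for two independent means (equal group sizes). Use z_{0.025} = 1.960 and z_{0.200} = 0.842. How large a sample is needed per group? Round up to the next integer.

n = 208 per group

n = (z_{α/2} + z_β)² · (σ₁² + σ₂²) / δ²
  = (1.960 + 0.842)² · (2·12² = 288) / 3.3²
  = 7.8512 · 288 / 10.89
  = 207.64
Round up → n = 208 per group.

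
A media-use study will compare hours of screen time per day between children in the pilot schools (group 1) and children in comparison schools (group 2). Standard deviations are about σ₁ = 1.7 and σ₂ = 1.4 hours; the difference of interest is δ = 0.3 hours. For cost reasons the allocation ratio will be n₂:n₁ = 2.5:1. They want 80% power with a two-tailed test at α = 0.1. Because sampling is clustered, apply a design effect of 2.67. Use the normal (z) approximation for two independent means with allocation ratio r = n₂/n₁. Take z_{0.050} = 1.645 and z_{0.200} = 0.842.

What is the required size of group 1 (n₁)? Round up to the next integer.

n₁ = (z_{α/2} + z_β)² · (σ₁² + σ₂²/r) / δ²
   = (1.645 + 0.842)² · (1.7² + 1.4²/2.5) / 0.3²
   = 6.1852 · (2.89 + 0.784) / 0.09
   = 6.1852 · 3.674 / 0.09
   = 252.49
Design effect: 2.67 × 252.49 = 674.15.
Round up → n₁ = 675; n₂ = r·n₁ = 2.5 × 675 = 1688.

n₁ = 675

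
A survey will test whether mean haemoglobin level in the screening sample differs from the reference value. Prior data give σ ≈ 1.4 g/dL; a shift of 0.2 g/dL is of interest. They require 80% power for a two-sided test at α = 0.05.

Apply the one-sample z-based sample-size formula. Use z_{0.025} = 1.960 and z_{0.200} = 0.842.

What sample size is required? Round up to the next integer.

n = (z_{α/2} + z_β)² · σ² / δ²
  = (1.960 + 0.842)² · 1.4² / 0.2²
  = 7.8512 · 1.96 / 0.04
  = 384.71
Round up → n = 385.

n = 385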